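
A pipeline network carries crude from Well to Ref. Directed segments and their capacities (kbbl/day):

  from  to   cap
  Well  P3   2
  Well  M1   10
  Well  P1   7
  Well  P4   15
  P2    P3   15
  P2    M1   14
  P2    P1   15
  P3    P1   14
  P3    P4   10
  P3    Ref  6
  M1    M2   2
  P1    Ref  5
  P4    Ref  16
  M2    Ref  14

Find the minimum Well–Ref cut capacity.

Augment Well→P3→Ref: bottleneck 2, flow now 2.
Augment Well→P1→Ref: bottleneck 5, flow now 7.
Augment Well→P4→Ref: bottleneck 15, flow now 22.
Augment Well→M1→M2→Ref: bottleneck 2, flow now 24.
No augmenting path remains; maximum flow = 24.
By max-flow min-cut, the minimum cut capacity equals the max flow.
In the residual graph, reachable from Well: {Well, M1, P1}.
Min-cut edges: Well→P3 (2), Well→P4 (15), M1→M2 (2), P1→Ref (5); capacity 2 + 15 + 2 + 5 = 24.

24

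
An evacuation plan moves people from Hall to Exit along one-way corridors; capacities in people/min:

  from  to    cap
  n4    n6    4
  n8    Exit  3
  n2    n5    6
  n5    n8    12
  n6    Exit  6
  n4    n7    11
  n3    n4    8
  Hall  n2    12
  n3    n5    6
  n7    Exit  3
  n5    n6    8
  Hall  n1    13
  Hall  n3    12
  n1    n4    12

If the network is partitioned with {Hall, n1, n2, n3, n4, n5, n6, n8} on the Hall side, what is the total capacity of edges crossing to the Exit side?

Edges leaving {Hall, n1, n2, n3, n4, n5, n6, n8}: n4→n7 (11), n6→Exit (6), n8→Exit (3).
Cut capacity = 11 + 6 + 3 = 20.

20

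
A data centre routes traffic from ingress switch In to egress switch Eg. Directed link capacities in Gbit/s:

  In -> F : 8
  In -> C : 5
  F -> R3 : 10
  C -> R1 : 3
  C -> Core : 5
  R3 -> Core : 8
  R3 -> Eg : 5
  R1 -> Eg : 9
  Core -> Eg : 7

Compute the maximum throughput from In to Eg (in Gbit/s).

13

Augment In→F→R3→Eg: bottleneck 5, flow now 5.
Augment In→C→R1→Eg: bottleneck 3, flow now 8.
Augment In→C→Core→Eg: bottleneck 2, flow now 10.
Augment In→F→R3→Core→Eg: bottleneck 3, flow now 13.
No augmenting path remains; maximum flow = 13.
In the residual graph, reachable from In: {In}.
Min-cut edges: In→F (8), In→C (5); capacity 8 + 5 = 13.
This cut is saturated, so no flow can exceed 13.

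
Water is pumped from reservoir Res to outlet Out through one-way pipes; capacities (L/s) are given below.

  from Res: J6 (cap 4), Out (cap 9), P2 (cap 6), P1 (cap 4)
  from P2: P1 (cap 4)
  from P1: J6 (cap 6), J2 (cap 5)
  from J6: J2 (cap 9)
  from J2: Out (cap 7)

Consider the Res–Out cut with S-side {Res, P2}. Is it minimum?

Given cut capacity: 4 + 4 + 9 + 4 = 21.
Augment Res→Out: bottleneck 9, flow now 9.
Augment Res→P1→J2→Out: bottleneck 4, flow now 13.
Augment Res→J6→J2→Out: bottleneck 3, flow now 16.
No augmenting path remains; maximum flow = 16.
In the residual graph, reachable from Res: {Res, P2, P1, J6, J2}.
Min-cut edges: Res→Out (9), J2→Out (7); capacity 9 + 7 = 16.
Cut capacity 21 exceeds the max flow 16, so it is not minimum.

No — its capacity is 21, but the minimum cut has capacity 16.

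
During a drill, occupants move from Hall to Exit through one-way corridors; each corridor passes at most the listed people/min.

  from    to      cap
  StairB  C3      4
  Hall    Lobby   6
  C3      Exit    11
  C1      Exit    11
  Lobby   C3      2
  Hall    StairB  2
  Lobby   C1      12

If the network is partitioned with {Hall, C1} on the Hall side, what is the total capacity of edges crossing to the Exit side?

19

Edges leaving {Hall, C1}: Hall→Lobby (6), Hall→StairB (2), C1→Exit (11).
Cut capacity = 6 + 2 + 11 = 19.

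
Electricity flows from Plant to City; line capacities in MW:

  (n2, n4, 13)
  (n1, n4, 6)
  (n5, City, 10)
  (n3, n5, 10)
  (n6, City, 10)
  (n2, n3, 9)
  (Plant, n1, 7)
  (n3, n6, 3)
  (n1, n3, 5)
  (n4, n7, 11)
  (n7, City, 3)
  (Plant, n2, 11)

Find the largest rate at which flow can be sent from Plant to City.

16

Augment Plant→n1→n3→n5→City: bottleneck 5, flow now 5.
Augment Plant→n1→n4→n7→City: bottleneck 2, flow now 7.
Augment Plant→n2→n3→n5→City: bottleneck 5, flow now 12.
Augment Plant→n2→n3→n6→City: bottleneck 3, flow now 15.
Augment Plant→n2→n4→n7→City: bottleneck 1, flow now 16.
No augmenting path remains; maximum flow = 16.
In the residual graph, reachable from Plant: {Plant, n1, n2, n3, n4, n7}.
Min-cut edges: n3→n5 (10), n3→n6 (3), n7→City (3); capacity 10 + 3 + 3 = 16.
This cut is saturated, so no flow can exceed 16.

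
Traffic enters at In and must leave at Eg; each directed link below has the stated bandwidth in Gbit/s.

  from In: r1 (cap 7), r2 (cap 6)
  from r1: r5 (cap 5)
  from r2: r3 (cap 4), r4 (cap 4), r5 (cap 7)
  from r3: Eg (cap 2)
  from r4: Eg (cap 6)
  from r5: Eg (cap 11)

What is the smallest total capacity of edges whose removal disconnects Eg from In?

Augment In→r1→r5→Eg: bottleneck 5, flow now 5.
Augment In→r2→r3→Eg: bottleneck 2, flow now 7.
Augment In→r2→r4→Eg: bottleneck 4, flow now 11.
No augmenting path remains; maximum flow = 11.
By max-flow min-cut, the minimum cut capacity equals the max flow.
In the residual graph, reachable from In: {In, r1}.
Min-cut edges: In→r2 (6), r1→r5 (5); capacity 6 + 5 = 11.

11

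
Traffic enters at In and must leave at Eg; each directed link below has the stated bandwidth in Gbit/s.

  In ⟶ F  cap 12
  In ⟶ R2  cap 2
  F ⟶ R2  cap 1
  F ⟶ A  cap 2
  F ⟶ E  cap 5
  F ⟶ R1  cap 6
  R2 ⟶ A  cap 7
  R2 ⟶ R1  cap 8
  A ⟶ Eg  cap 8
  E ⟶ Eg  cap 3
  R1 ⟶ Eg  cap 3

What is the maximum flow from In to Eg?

Augment In→F→A→Eg: bottleneck 2, flow now 2.
Augment In→F→E→Eg: bottleneck 3, flow now 5.
Augment In→F→R1→Eg: bottleneck 3, flow now 8.
Augment In→R2→A→Eg: bottleneck 2, flow now 10.
Augment In→F→R2→A→Eg: bottleneck 1, flow now 11.
No augmenting path remains; maximum flow = 11.
In the residual graph, reachable from In: {In, F, E, R1}.
Min-cut edges: In→R2 (2), F→R2 (1), F→A (2), E→Eg (3), R1→Eg (3); capacity 2 + 1 + 2 + 3 + 3 = 11.
This cut is saturated, so no flow can exceed 11.

11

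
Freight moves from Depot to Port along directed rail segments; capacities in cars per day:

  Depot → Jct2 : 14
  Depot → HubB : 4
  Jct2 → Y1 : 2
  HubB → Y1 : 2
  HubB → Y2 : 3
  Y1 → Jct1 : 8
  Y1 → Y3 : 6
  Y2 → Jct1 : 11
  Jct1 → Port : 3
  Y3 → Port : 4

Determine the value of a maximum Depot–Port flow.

Augment Depot→Jct2→Y1→Jct1→Port: bottleneck 2, flow now 2.
Augment Depot→HubB→Y1→Jct1→Port: bottleneck 1, flow now 3.
Augment Depot→HubB→Y1→Y3→Port: bottleneck 1, flow now 4.
Augment Depot→HubB→Y2→Jct1→Y1→Y3→Port: bottleneck 2, flow now 6. (uses reverse residual edge)
No augmenting path remains; maximum flow = 6.
In the residual graph, reachable from Depot: {Depot, Jct2}.
Min-cut edges: Depot→HubB (4), Jct2→Y1 (2); capacity 4 + 2 = 6.
This cut is saturated, so no flow can exceed 6.

6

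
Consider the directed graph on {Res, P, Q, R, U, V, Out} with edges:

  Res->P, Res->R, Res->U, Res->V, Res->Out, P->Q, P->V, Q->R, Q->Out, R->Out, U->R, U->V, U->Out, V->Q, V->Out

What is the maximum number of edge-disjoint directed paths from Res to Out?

Assign every edge capacity 1; by Menger, the answer equals the max flow.
Path Res→Out (+1); total 1.
Path Res→R→Out (+1); total 2.
Path Res→U→Out (+1); total 3.
Path Res→V→Out (+1); total 4.
Path Res→P→Q→Out (+1); total 5.
No residual Res→Out path; max flow = 5.
Certifying cut of size 5: {Res→Out, Res→P, Res→R, Res→U, Res→V}.

5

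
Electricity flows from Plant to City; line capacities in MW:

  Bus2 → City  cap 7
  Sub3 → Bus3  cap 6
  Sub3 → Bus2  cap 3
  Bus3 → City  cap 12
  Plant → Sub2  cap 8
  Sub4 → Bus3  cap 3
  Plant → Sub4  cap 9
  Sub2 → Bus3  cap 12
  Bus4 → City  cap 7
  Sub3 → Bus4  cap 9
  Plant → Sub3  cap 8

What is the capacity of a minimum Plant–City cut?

Augment Plant→Sub2→Bus3→City: bottleneck 8, flow now 8.
Augment Plant→Sub3→Bus2→City: bottleneck 3, flow now 11.
Augment Plant→Sub3→Bus3→City: bottleneck 4, flow now 15.
Augment Plant→Sub3→Bus4→City: bottleneck 1, flow now 16.
Augment Plant→Sub4→Bus3→Sub3→Bus4→City: bottleneck 3, flow now 19. (uses reverse residual edge)
No augmenting path remains; maximum flow = 19.
By max-flow min-cut, the minimum cut capacity equals the max flow.
In the residual graph, reachable from Plant: {Plant, Sub4}.
Min-cut edges: Plant→Sub2 (8), Plant→Sub3 (8), Sub4→Bus3 (3); capacity 8 + 8 + 3 = 19.

19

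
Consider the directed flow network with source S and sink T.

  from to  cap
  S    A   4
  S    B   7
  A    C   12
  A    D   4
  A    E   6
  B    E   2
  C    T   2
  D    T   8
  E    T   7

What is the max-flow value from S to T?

Augment S→A→C→T: bottleneck 2, flow now 2.
Augment S→A→D→T: bottleneck 2, flow now 4.
Augment S→B→E→T: bottleneck 2, flow now 6.
No augmenting path remains; maximum flow = 6.
In the residual graph, reachable from S: {S, B}.
Min-cut edges: S→A (4), B→E (2); capacity 4 + 2 = 6.
This cut is saturated, so no flow can exceed 6.

6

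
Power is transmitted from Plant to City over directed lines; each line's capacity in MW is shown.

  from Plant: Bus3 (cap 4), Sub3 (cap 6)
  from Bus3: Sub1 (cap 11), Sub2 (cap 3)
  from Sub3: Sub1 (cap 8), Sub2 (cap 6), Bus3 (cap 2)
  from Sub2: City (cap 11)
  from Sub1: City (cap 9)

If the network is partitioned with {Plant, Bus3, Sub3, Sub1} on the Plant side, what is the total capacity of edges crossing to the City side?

Edges leaving {Plant, Bus3, Sub3, Sub1}: Bus3→Sub2 (3), Sub3→Sub2 (6), Sub1→City (9).
Cut capacity = 3 + 6 + 9 = 18.

18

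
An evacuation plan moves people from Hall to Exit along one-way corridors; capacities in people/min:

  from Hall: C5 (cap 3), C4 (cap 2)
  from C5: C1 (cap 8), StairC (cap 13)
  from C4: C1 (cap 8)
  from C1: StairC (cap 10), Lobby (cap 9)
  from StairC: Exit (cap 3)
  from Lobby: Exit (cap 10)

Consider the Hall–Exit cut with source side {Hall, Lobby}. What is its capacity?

15

Edges leaving {Hall, Lobby}: Hall→C5 (3), Hall→C4 (2), Lobby→Exit (10).
Cut capacity = 3 + 2 + 10 = 15.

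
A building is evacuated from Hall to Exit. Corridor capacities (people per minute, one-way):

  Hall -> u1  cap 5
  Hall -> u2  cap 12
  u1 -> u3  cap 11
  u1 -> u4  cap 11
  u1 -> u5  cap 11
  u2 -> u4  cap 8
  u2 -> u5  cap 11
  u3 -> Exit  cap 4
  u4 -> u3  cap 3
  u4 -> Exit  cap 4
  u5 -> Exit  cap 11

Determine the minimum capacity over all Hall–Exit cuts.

Augment Hall→u1→u3→Exit: bottleneck 4, flow now 4.
Augment Hall→u1→u4→Exit: bottleneck 1, flow now 5.
Augment Hall→u2→u4→Exit: bottleneck 3, flow now 8.
Augment Hall→u2→u5→Exit: bottleneck 9, flow now 17.
No augmenting path remains; maximum flow = 17.
By max-flow min-cut, the minimum cut capacity equals the max flow.
In the residual graph, reachable from Hall: {Hall}.
Min-cut edges: Hall→u1 (5), Hall→u2 (12); capacity 5 + 12 = 17.

17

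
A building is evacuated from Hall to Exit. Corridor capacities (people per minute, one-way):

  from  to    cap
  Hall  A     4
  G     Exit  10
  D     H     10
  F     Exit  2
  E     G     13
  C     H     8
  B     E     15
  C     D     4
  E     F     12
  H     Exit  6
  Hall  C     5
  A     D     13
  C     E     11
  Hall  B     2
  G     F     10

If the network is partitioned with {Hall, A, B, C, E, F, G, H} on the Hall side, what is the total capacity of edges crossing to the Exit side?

Edges leaving {Hall, A, B, C, E, F, G, H}: A→D (13), C→D (4), F→Exit (2), G→Exit (10), H→Exit (6).
Cut capacity = 13 + 4 + 2 + 10 + 6 = 35.

35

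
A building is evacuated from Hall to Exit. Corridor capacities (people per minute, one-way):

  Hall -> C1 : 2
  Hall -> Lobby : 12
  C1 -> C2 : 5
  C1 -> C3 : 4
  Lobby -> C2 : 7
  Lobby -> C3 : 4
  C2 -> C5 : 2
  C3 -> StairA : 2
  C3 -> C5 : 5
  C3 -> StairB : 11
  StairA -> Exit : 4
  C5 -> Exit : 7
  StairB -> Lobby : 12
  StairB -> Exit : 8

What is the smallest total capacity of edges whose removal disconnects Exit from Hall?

8

Augment Hall→C1→C2→C5→Exit: bottleneck 2, flow now 2.
Augment Hall→Lobby→C3→StairA→Exit: bottleneck 2, flow now 4.
Augment Hall→Lobby→C3→C5→Exit: bottleneck 2, flow now 6.
Augment Hall→Lobby→C2→C1→C3→C5→Exit: bottleneck 2, flow now 8. (uses reverse residual edge)
No augmenting path remains; maximum flow = 8.
By max-flow min-cut, the minimum cut capacity equals the max flow.
In the residual graph, reachable from Hall: {Hall, Lobby, C2}.
Min-cut edges: Hall→C1 (2), Lobby→C3 (4), C2→C5 (2); capacity 2 + 4 + 2 = 8.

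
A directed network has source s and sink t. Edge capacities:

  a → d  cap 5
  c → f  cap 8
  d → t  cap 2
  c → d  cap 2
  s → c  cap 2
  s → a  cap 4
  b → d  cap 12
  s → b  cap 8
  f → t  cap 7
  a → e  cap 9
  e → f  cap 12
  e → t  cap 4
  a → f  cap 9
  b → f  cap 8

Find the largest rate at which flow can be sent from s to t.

13

Augment s→a→d→t: bottleneck 2, flow now 2.
Augment s→a→e→t: bottleneck 2, flow now 4.
Augment s→b→f→t: bottleneck 7, flow now 11.
Augment s→b→d→a→e→t: bottleneck 1, flow now 12. (uses reverse residual edge)
Augment s→c→d→a→e→t: bottleneck 1, flow now 13. (uses reverse residual edge)
No augmenting path remains; maximum flow = 13.
In the residual graph, reachable from s: {s, b, c, d, f}.
Min-cut edges: s→a (4), d→t (2), f→t (7); capacity 4 + 2 + 7 = 13.
This cut is saturated, so no flow can exceed 13.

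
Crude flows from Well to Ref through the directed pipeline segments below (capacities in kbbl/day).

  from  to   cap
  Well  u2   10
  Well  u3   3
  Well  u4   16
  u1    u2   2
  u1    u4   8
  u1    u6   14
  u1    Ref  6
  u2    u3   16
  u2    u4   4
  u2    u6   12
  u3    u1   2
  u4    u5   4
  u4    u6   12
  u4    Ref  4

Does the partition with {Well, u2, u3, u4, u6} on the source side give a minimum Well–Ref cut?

No — its capacity is 10, but the minimum cut has capacity 6.

Given cut capacity: 2 + 4 + 4 = 10.
Augment Well→u4→Ref: bottleneck 4, flow now 4.
Augment Well→u3→u1→Ref: bottleneck 2, flow now 6.
No augmenting path remains; maximum flow = 6.
In the residual graph, reachable from Well: {Well, u2, u3, u4, u5, u6}.
Min-cut edges: u3→u1 (2), u4→Ref (4); capacity 2 + 4 = 6.
Cut capacity 10 exceeds the max flow 6, so it is not minimum.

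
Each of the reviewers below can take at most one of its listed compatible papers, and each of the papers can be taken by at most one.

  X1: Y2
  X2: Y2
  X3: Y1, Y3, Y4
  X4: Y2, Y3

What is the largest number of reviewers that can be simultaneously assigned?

3

Unit-capacity flow: source→left, listed edges, right→sink; max matching = max flow.
Augmenting path X1→Y2 (+1); matched 1.
Augmenting path X3→Y1 (+1); matched 2.
Augmenting path X4→Y3 (+1); matched 3.
No augmenting path remains; maximum matching = 3.
König certificate: {X3, X4, Y2} is a vertex cover of size 3 (every listed pair touches it), so no matching can be larger.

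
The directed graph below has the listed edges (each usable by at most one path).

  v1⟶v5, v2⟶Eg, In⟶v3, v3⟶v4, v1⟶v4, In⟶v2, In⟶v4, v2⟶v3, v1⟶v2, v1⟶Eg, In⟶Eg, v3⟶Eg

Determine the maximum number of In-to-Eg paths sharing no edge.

3

Assign every edge capacity 1; by Menger, the answer equals the max flow.
Path In→Eg (+1); total 1.
Path In→v2→Eg (+1); total 2.
Path In→v3→Eg (+1); total 3.
No residual In→Eg path; max flow = 3.
Certifying cut of size 3: {In→Eg, In→v2, In→v3}.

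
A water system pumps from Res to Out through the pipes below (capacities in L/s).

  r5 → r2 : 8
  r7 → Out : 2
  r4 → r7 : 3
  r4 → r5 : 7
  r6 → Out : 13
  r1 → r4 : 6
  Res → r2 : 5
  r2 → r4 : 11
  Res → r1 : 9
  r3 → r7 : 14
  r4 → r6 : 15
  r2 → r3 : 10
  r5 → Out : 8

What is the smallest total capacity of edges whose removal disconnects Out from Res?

11

Augment Res→r1→r4→r5→Out: bottleneck 6, flow now 6.
Augment Res→r2→r3→r7→Out: bottleneck 2, flow now 8.
Augment Res→r2→r4→r5→Out: bottleneck 1, flow now 9.
Augment Res→r2→r4→r6→Out: bottleneck 2, flow now 11.
No augmenting path remains; maximum flow = 11.
By max-flow min-cut, the minimum cut capacity equals the max flow.
In the residual graph, reachable from Res: {Res, r1}.
Min-cut edges: Res→r2 (5), r1→r4 (6); capacity 5 + 6 = 11.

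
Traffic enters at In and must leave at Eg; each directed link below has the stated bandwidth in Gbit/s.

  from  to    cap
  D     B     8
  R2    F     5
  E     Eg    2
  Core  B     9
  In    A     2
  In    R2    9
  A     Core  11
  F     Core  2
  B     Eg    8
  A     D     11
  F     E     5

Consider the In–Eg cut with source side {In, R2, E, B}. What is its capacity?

Edges leaving {In, R2, E, B}: In→A (2), R2→F (5), E→Eg (2), B→Eg (8).
Cut capacity = 2 + 5 + 2 + 8 = 17.

17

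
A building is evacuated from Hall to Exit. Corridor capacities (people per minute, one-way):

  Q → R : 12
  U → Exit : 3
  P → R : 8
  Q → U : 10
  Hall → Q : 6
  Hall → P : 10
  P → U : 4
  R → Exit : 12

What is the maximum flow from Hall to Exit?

Augment Hall→P→R→Exit: bottleneck 8, flow now 8.
Augment Hall→P→U→Exit: bottleneck 2, flow now 10.
Augment Hall→Q→R→Exit: bottleneck 4, flow now 14.
Augment Hall→Q→U→Exit: bottleneck 1, flow now 15.
No augmenting path remains; maximum flow = 15.
In the residual graph, reachable from Hall: {Hall, P, Q, R, U}.
Min-cut edges: R→Exit (12), U→Exit (3); capacity 12 + 3 = 15.
This cut is saturated, so no flow can exceed 15.

15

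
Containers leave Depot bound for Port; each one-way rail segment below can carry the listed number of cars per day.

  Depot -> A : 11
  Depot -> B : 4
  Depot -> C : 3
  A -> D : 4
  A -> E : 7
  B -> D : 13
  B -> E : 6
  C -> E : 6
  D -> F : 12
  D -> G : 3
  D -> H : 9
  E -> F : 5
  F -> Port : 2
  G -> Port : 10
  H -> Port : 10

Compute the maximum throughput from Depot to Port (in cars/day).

Augment Depot→A→D→F→Port: bottleneck 2, flow now 2.
Augment Depot→A→D→G→Port: bottleneck 2, flow now 4.
Augment Depot→B→D→G→Port: bottleneck 1, flow now 5.
Augment Depot→B→D→H→Port: bottleneck 3, flow now 8.
Augment Depot→A→E→F→D→H→Port: bottleneck 2, flow now 10. (uses reverse residual edge)
No augmenting path remains; maximum flow = 10.
In the residual graph, reachable from Depot: {Depot, A, C, E, F}.
Min-cut edges: Depot→B (4), A→D (4), F→Port (2); capacity 4 + 4 + 2 = 10.
This cut is saturated, so no flow can exceed 10.

10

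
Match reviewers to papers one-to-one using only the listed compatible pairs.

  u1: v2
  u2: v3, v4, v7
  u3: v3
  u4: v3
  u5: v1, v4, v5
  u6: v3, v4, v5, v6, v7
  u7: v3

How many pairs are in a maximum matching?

5

Unit-capacity flow: source→left, listed edges, right→sink; max matching = max flow.
Augmenting path u1→v2 (+1); matched 1.
Augmenting path u2→v3 (+1); matched 2.
Augmenting path u5→v1 (+1); matched 3.
Augmenting path u6→v4 (+1); matched 4.
Augmenting path u3→v3→u2→v7 (+1); matched 5.
No augmenting path remains; maximum matching = 5.
König certificate: {u1, u2, u5, u6, v3} is a vertex cover of size 5 (every listed pair touches it), so no matching can be larger.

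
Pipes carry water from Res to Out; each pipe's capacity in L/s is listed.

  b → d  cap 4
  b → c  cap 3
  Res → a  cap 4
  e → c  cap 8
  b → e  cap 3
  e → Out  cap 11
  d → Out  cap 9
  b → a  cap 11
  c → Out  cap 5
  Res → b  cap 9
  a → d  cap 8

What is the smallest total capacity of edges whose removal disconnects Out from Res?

13

Augment Res→a→d→Out: bottleneck 4, flow now 4.
Augment Res→b→c→Out: bottleneck 3, flow now 7.
Augment Res→b→d→Out: bottleneck 4, flow now 11.
Augment Res→b→e→Out: bottleneck 2, flow now 13.
No augmenting path remains; maximum flow = 13.
By max-flow min-cut, the minimum cut capacity equals the max flow.
In the residual graph, reachable from Res: {Res}.
Min-cut edges: Res→a (4), Res→b (9); capacity 4 + 9 = 13.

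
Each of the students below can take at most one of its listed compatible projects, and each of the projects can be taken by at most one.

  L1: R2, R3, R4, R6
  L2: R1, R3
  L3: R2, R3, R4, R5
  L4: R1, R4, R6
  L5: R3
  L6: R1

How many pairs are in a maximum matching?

Unit-capacity flow: source→left, listed edges, right→sink; max matching = max flow.
Augmenting path L1→R2 (+1); matched 1.
Augmenting path L2→R1 (+1); matched 2.
Augmenting path L3→R3 (+1); matched 3.
Augmenting path L4→R4 (+1); matched 4.
Augmenting path L5→R3→L3→R5 (+1); matched 5.
No augmenting path remains; maximum matching = 5.
König certificate: {L1, L3, L4, R1, R3} is a vertex cover of size 5 (every listed pair touches it), so no matching can be larger.

5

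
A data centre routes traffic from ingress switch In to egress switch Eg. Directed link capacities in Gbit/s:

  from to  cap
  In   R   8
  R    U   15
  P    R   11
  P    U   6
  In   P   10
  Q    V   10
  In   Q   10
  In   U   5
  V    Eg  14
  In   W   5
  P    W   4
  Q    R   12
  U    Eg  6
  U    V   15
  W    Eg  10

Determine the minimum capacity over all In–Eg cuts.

Augment In→U→Eg: bottleneck 5, flow now 5.
Augment In→W→Eg: bottleneck 5, flow now 10.
Augment In→P→U→Eg: bottleneck 1, flow now 11.
Augment In→P→W→Eg: bottleneck 4, flow now 15.
Augment In→Q→V→Eg: bottleneck 10, flow now 25.
Augment In→P→U→V→Eg: bottleneck 4, flow now 29.
No augmenting path remains; maximum flow = 29.
By max-flow min-cut, the minimum cut capacity equals the max flow.
In the residual graph, reachable from In: {In, P, Q, R, U, V}.
Min-cut edges: In→W (5), P→W (4), U→Eg (6), V→Eg (14); capacity 5 + 4 + 6 + 14 = 29.

29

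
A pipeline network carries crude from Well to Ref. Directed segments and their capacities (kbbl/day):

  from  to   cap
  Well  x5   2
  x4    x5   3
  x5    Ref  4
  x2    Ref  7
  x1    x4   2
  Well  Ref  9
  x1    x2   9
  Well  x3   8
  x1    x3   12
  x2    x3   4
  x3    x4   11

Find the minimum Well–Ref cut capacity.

13

Augment Well→Ref: bottleneck 9, flow now 9.
Augment Well→x5→Ref: bottleneck 2, flow now 11.
Augment Well→x3→x4→x5→Ref: bottleneck 2, flow now 13.
No augmenting path remains; maximum flow = 13.
By max-flow min-cut, the minimum cut capacity equals the max flow.
In the residual graph, reachable from Well: {Well, x3, x4, x5}.
Min-cut edges: Well→Ref (9), x5→Ref (4); capacity 9 + 4 = 13.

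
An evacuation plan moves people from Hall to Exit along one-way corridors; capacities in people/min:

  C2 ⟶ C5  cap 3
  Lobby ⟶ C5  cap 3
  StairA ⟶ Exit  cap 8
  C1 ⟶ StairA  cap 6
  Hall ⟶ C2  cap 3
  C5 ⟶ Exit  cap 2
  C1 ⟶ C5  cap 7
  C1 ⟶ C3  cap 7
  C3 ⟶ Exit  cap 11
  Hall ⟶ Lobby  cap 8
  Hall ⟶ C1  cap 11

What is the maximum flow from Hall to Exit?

Augment Hall→C2→C5→Exit: bottleneck 2, flow now 2.
Augment Hall→C1→C3→Exit: bottleneck 7, flow now 9.
Augment Hall→C1→StairA→Exit: bottleneck 4, flow now 13.
No augmenting path remains; maximum flow = 13.
In the residual graph, reachable from Hall: {Hall, C2, Lobby, C5}.
Min-cut edges: Hall→C1 (11), C5→Exit (2); capacity 11 + 2 = 13.
This cut is saturated, so no flow can exceed 13.

13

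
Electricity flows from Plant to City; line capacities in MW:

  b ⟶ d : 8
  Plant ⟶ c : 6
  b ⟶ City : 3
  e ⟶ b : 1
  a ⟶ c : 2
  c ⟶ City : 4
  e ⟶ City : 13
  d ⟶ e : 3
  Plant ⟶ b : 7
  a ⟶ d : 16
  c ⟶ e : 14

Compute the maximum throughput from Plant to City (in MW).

Augment Plant→b→City: bottleneck 3, flow now 3.
Augment Plant→c→City: bottleneck 4, flow now 7.
Augment Plant→c→e→City: bottleneck 2, flow now 9.
Augment Plant→b→d→e→City: bottleneck 3, flow now 12.
No augmenting path remains; maximum flow = 12.
In the residual graph, reachable from Plant: {Plant, b, d}.
Min-cut edges: Plant→c (6), b→City (3), d→e (3); capacity 6 + 3 + 3 = 12.
This cut is saturated, so no flow can exceed 12.

12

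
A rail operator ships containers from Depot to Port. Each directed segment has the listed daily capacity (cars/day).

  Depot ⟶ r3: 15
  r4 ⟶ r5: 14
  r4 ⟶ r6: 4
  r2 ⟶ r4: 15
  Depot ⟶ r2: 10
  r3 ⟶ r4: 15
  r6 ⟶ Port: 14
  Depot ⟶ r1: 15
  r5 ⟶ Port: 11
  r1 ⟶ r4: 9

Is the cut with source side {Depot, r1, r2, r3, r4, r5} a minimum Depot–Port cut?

Given cut capacity: 4 + 11 = 15.
Augment Depot→r1→r4→r5→Port: bottleneck 9, flow now 9.
Augment Depot→r2→r4→r5→Port: bottleneck 2, flow now 11.
Augment Depot→r2→r4→r6→Port: bottleneck 4, flow now 15.
No augmenting path remains; maximum flow = 15.
Cut capacity 15 equals the max flow, so it is a minimum cut.

Yes — it is a minimum cut (capacity 15).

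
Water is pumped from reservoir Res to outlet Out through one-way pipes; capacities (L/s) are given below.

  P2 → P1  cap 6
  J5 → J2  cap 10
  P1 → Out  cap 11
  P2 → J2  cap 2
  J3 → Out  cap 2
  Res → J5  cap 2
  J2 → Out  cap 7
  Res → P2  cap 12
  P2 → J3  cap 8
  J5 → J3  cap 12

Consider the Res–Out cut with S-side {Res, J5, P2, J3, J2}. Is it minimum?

No — its capacity is 15, but the minimum cut has capacity 12.

Given cut capacity: 6 + 2 + 7 = 15.
Augment Res→J5→J3→Out: bottleneck 2, flow now 2.
Augment Res→P2→P1→Out: bottleneck 6, flow now 8.
Augment Res→P2→J2→Out: bottleneck 2, flow now 10.
Augment Res→P2→J3→J5→J2→Out: bottleneck 2, flow now 12. (uses reverse residual edge)
No augmenting path remains; maximum flow = 12.
In the residual graph, reachable from Res: {Res, P2, J3}.
Min-cut edges: Res→J5 (2), P2→P1 (6), P2→J2 (2), J3→Out (2); capacity 2 + 6 + 2 + 2 = 12.
Cut capacity 15 exceeds the max flow 12, so it is not minimum.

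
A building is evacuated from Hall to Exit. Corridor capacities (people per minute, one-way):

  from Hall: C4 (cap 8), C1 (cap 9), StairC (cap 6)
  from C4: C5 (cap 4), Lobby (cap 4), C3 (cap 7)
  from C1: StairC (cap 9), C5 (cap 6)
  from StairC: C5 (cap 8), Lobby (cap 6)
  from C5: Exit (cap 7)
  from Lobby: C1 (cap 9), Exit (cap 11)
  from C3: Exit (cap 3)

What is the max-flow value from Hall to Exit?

Augment Hall→C4→C5→Exit: bottleneck 4, flow now 4.
Augment Hall→C4→Lobby→Exit: bottleneck 4, flow now 8.
Augment Hall→C1→C5→Exit: bottleneck 3, flow now 11.
Augment Hall→StairC→Lobby→Exit: bottleneck 6, flow now 17.
Augment Hall→C1→C5→C4→C3→Exit: bottleneck 3, flow now 20. (uses reverse residual edge)
No augmenting path remains; maximum flow = 20.
In the residual graph, reachable from Hall: {Hall, C4, C1, StairC, C5, C3}.
Min-cut edges: C4→Lobby (4), StairC→Lobby (6), C5→Exit (7), C3→Exit (3); capacity 4 + 6 + 7 + 3 = 20.
This cut is saturated, so no flow can exceed 20.

20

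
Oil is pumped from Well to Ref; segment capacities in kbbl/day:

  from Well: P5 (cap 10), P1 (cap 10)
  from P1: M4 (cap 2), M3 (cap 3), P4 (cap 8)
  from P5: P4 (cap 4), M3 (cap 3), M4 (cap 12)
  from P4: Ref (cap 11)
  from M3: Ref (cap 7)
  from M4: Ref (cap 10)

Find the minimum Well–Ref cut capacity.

20

Augment Well→P1→P4→Ref: bottleneck 8, flow now 8.
Augment Well→P1→M3→Ref: bottleneck 2, flow now 10.
Augment Well→P5→P4→Ref: bottleneck 3, flow now 13.
Augment Well→P5→M3→Ref: bottleneck 3, flow now 16.
Augment Well→P5→M4→Ref: bottleneck 4, flow now 20.
No augmenting path remains; maximum flow = 20.
By max-flow min-cut, the minimum cut capacity equals the max flow.
In the residual graph, reachable from Well: {Well}.
Min-cut edges: Well→P1 (10), Well→P5 (10); capacity 10 + 10 = 20.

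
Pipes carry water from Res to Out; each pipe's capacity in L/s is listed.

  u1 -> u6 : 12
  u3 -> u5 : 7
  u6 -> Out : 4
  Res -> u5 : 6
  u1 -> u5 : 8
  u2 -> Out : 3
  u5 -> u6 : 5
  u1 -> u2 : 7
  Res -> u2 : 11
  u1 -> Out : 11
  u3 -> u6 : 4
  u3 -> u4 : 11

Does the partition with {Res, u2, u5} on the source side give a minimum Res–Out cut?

Given cut capacity: 3 + 5 = 8.
Augment Res→u2→Out: bottleneck 3, flow now 3.
Augment Res→u5→u6→Out: bottleneck 4, flow now 7.
No augmenting path remains; maximum flow = 7.
In the residual graph, reachable from Res: {Res, u2, u5, u6}.
Min-cut edges: u2→Out (3), u6→Out (4); capacity 3 + 4 = 7.
Cut capacity 8 exceeds the max flow 7, so it is not minimum.

No — its capacity is 8, but the minimum cut has capacity 7.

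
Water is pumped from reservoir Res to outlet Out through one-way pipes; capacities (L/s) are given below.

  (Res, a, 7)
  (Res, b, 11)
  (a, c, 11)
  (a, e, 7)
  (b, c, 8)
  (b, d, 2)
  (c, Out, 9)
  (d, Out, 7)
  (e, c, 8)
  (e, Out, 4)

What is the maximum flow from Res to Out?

15

Augment Res→a→c→Out: bottleneck 7, flow now 7.
Augment Res→b→c→Out: bottleneck 2, flow now 9.
Augment Res→b→d→Out: bottleneck 2, flow now 11.
Augment Res→b→c→a→e→Out: bottleneck 4, flow now 15. (uses reverse residual edge)
No augmenting path remains; maximum flow = 15.
In the residual graph, reachable from Res: {Res, a, b, c, e}.
Min-cut edges: b→d (2), c→Out (9), e→Out (4); capacity 2 + 9 + 4 = 15.
This cut is saturated, so no flow can exceed 15.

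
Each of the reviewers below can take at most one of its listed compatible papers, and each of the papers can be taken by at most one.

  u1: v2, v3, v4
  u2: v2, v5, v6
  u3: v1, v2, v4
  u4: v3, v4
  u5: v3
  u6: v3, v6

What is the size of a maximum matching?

Unit-capacity flow: source→left, listed edges, right→sink; max matching = max flow.
Augmenting path u1→v2 (+1); matched 1.
Augmenting path u2→v5 (+1); matched 2.
Augmenting path u3→v1 (+1); matched 3.
Augmenting path u4→v3 (+1); matched 4.
Augmenting path u6→v6 (+1); matched 5.
Augmenting path u5→v3→u4→v4 (+1); matched 6.
No augmenting path remains; maximum matching = 6.
König certificate: {u1, u2, u3, u4, u5, u6} is a vertex cover of size 6 (every listed pair touches it), so no matching can be larger.

6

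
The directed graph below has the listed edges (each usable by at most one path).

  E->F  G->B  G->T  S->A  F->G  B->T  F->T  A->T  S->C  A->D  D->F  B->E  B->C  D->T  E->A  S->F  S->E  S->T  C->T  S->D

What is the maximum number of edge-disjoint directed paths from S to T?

Assign every edge capacity 1; by Menger, the answer equals the max flow.
Path S→T (+1); total 1.
Path S→A→T (+1); total 2.
Path S→C→T (+1); total 3.
Path S→D→T (+1); total 4.
Path S→F→T (+1); total 5.
Path S→E→F→G→T (+1); total 6.
No residual S→T path; max flow = 6.
Certifying cut of size 6: {S→A, S→C, S→D, S→E, S→F, S→T}.

6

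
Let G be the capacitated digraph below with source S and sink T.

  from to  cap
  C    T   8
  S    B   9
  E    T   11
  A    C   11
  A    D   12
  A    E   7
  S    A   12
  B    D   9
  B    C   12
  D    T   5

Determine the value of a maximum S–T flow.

Augment S→A→C→T: bottleneck 8, flow now 8.
Augment S→A→D→T: bottleneck 4, flow now 12.
Augment S→B→D→T: bottleneck 1, flow now 13.
Augment S→B→C→A→E→T: bottleneck 7, flow now 20. (uses reverse residual edge)
No augmenting path remains; maximum flow = 20.
In the residual graph, reachable from S: {S, A, B, C, D}.
Min-cut edges: A→E (7), C→T (8), D→T (5); capacity 7 + 8 + 5 = 20.
This cut is saturated, so no flow can exceed 20.

20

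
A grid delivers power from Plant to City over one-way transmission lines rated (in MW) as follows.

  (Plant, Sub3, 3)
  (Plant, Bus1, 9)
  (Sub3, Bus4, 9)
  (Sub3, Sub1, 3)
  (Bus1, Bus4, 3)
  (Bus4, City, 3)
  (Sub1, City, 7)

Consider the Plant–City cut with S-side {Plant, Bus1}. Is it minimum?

Yes — it is a minimum cut (capacity 6).

Given cut capacity: 3 + 3 = 6.
Augment Plant→Sub3→Bus4→City: bottleneck 3, flow now 3.
Augment Plant→Bus1→Bus4→Sub3→Sub1→City: bottleneck 3, flow now 6. (uses reverse residual edge)
No augmenting path remains; maximum flow = 6.
Cut capacity 6 equals the max flow, so it is a minimum cut.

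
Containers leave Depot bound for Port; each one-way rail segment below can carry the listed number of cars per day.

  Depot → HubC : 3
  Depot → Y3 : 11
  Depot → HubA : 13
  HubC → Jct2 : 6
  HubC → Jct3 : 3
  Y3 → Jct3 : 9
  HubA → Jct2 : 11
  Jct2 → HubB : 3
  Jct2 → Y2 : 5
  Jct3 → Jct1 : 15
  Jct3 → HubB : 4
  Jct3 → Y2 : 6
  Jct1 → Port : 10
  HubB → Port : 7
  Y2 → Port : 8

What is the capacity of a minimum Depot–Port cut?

Augment Depot→HubC→Jct2→HubB→Port: bottleneck 3, flow now 3.
Augment Depot→Y3→Jct3→Jct1→Port: bottleneck 9, flow now 12.
Augment Depot→HubA→Jct2→Y2→Port: bottleneck 5, flow now 17.
Augment Depot→HubA→Jct2→HubC→Jct3→Jct1→Port: bottleneck 1, flow now 18. (uses reverse residual edge)
Augment Depot→HubA→Jct2→HubC→Jct3→HubB→Port: bottleneck 2, flow now 20. (uses reverse residual edge)
No augmenting path remains; maximum flow = 20.
By max-flow min-cut, the minimum cut capacity equals the max flow.
In the residual graph, reachable from Depot: {Depot, Y3, HubA, Jct2}.
Min-cut edges: Depot→HubC (3), Y3→Jct3 (9), Jct2→HubB (3), Jct2→Y2 (5); capacity 3 + 9 + 3 + 5 = 20.

20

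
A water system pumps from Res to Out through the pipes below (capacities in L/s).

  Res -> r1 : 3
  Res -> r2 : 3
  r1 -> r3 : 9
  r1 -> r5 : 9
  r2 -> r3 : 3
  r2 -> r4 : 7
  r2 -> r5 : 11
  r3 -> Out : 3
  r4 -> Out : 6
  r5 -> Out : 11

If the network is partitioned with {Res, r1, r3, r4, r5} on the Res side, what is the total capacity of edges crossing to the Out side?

Edges leaving {Res, r1, r3, r4, r5}: Res→r2 (3), r3→Out (3), r4→Out (6), r5→Out (11).
Cut capacity = 3 + 3 + 6 + 11 = 23.

23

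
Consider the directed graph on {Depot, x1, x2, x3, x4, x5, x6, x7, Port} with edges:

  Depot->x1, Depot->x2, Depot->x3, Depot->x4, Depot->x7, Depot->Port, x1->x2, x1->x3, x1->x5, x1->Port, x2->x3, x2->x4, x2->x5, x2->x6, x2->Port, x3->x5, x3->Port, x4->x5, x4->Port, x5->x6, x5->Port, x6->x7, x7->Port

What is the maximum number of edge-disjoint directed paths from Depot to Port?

6

Assign every edge capacity 1; by Menger, the answer equals the max flow.
Path Depot→Port (+1); total 1.
Path Depot→x1→Port (+1); total 2.
Path Depot→x2→Port (+1); total 3.
Path Depot→x3→Port (+1); total 4.
Path Depot→x4→Port (+1); total 5.
Path Depot→x7→Port (+1); total 6.
No residual Depot→Port path; max flow = 6.
Certifying cut of size 6: {Depot→Port, Depot→x1, Depot→x2, Depot→x3, Depot→x4, Depot→x7}.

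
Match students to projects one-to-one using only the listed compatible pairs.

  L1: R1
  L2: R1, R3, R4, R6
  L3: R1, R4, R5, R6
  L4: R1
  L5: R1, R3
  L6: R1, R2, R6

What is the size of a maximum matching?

5

Unit-capacity flow: source→left, listed edges, right→sink; max matching = max flow.
Augmenting path L1→R1 (+1); matched 1.
Augmenting path L2→R3 (+1); matched 2.
Augmenting path L3→R4 (+1); matched 3.
Augmenting path L6→R2 (+1); matched 4.
Augmenting path L5→R3→L2→R6 (+1); matched 5.
No augmenting path remains; maximum matching = 5.
König certificate: {L2, L3, L5, L6, R1} is a vertex cover of size 5 (every listed pair touches it), so no matching can be larger.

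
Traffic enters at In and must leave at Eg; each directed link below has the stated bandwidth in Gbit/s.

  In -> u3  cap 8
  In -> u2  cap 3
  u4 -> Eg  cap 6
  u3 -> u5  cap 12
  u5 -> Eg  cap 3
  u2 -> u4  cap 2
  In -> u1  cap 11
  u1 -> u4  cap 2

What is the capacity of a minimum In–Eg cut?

Augment In→u1→u4→Eg: bottleneck 2, flow now 2.
Augment In→u2→u4→Eg: bottleneck 2, flow now 4.
Augment In→u3→u5→Eg: bottleneck 3, flow now 7.
No augmenting path remains; maximum flow = 7.
By max-flow min-cut, the minimum cut capacity equals the max flow.
In the residual graph, reachable from In: {In, u1, u2, u3, u5}.
Min-cut edges: u1→u4 (2), u2→u4 (2), u5→Eg (3); capacity 2 + 2 + 3 = 7.

7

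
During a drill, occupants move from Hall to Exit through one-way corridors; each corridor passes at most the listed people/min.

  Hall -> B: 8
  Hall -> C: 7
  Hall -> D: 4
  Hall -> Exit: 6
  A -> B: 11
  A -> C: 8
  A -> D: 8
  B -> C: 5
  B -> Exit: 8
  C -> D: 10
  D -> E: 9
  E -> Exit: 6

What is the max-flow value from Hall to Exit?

20

Augment Hall→Exit: bottleneck 6, flow now 6.
Augment Hall→B→Exit: bottleneck 8, flow now 14.
Augment Hall→D→E→Exit: bottleneck 4, flow now 18.
Augment Hall→C→D→E→Exit: bottleneck 2, flow now 20.
No augmenting path remains; maximum flow = 20.
In the residual graph, reachable from Hall: {Hall, C, D, E}.
Min-cut edges: Hall→B (8), Hall→Exit (6), E→Exit (6); capacity 8 + 6 + 6 = 20.
This cut is saturated, so no flow can exceed 20.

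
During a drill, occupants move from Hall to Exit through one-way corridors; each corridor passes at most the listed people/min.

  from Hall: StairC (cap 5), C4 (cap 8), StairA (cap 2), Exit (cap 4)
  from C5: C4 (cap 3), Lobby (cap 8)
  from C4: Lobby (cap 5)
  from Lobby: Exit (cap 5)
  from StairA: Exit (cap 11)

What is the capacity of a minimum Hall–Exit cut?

Augment Hall→Exit: bottleneck 4, flow now 4.
Augment Hall→StairA→Exit: bottleneck 2, flow now 6.
Augment Hall→C4→Lobby→Exit: bottleneck 5, flow now 11.
No augmenting path remains; maximum flow = 11.
By max-flow min-cut, the minimum cut capacity equals the max flow.
In the residual graph, reachable from Hall: {Hall, C4, StairC}.
Min-cut edges: Hall→StairA (2), Hall→Exit (4), C4→Lobby (5); capacity 2 + 4 + 5 = 11.

11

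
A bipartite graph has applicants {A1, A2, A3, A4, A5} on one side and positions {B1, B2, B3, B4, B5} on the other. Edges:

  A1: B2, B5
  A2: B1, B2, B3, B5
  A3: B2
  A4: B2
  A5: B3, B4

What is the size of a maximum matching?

4

Unit-capacity flow: source→left, listed edges, right→sink; max matching = max flow.
Augmenting path A1→B2 (+1); matched 1.
Augmenting path A2→B1 (+1); matched 2.
Augmenting path A5→B3 (+1); matched 3.
Augmenting path A3→B2→A1→B5 (+1); matched 4.
No augmenting path remains; maximum matching = 4.
König certificate: {A1, A2, A5, B2} is a vertex cover of size 4 (every listed pair touches it), so no matching can be larger.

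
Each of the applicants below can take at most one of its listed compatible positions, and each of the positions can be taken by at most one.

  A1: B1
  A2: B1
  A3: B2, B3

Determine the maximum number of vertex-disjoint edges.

2

Unit-capacity flow: source→left, listed edges, right→sink; max matching = max flow.
Augmenting path A1→B1 (+1); matched 1.
Augmenting path A3→B2 (+1); matched 2.
No augmenting path remains; maximum matching = 2.
König certificate: {A3, B1} is a vertex cover of size 2 (every listed pair touches it), so no matching can be larger.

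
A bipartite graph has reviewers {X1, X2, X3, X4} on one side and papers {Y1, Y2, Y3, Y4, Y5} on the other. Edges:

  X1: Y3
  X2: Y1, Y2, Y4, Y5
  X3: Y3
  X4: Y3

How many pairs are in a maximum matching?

Unit-capacity flow: source→left, listed edges, right→sink; max matching = max flow.
Augmenting path X1→Y3 (+1); matched 1.
Augmenting path X2→Y1 (+1); matched 2.
No augmenting path remains; maximum matching = 2.
König certificate: {X2, Y3} is a vertex cover of size 2 (every listed pair touches it), so no matching can be larger.

2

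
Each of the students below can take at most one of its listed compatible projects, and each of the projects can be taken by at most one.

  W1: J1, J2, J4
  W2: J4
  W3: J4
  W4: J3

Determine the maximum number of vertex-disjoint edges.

3

Unit-capacity flow: source→left, listed edges, right→sink; max matching = max flow.
Augmenting path W1→J1 (+1); matched 1.
Augmenting path W2→J4 (+1); matched 2.
Augmenting path W4→J3 (+1); matched 3.
No augmenting path remains; maximum matching = 3.
König certificate: {W1, W4, J4} is a vertex cover of size 3 (every listed pair touches it), so no matching can be larger.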